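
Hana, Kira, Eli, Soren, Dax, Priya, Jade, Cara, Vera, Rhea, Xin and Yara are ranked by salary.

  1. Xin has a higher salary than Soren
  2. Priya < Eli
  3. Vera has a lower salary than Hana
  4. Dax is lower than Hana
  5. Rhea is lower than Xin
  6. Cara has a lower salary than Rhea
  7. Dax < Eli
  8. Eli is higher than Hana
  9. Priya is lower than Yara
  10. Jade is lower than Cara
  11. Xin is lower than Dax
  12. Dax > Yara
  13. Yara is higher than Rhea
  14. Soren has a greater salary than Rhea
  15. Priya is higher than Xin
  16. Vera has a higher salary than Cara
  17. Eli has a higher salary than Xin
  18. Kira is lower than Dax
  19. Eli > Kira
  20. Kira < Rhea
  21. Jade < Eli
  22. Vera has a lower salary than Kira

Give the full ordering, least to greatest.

Jade < Cara < Vera < Kira < Rhea < Soren < Xin < Priya < Yara < Dax < Hana < Eli

The consecutive links are each given: Jade < Cara; Cara < Vera; Vera < Kira; Kira < Rhea; Rhea < Soren; Soren < Xin; Xin < Priya; Priya < Yara; Yara < Dax; Dax < Hana; Hana < Eli.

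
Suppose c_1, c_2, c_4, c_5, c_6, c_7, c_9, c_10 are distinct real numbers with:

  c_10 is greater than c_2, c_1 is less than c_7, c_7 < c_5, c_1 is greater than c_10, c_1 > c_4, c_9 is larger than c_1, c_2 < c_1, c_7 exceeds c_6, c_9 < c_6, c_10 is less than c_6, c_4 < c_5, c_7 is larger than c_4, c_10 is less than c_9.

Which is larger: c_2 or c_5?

c_5

The relevant relations are c_2 < c_10; c_10 < c_1; c_1 < c_9; c_9 < c_6; c_6 < c_7; c_7 < c_5.
Together: c_2 < c_10 < c_1 < c_9 < c_6 < c_7 < c_5.
So c_2 < c_5; c_5 is the larger of the two.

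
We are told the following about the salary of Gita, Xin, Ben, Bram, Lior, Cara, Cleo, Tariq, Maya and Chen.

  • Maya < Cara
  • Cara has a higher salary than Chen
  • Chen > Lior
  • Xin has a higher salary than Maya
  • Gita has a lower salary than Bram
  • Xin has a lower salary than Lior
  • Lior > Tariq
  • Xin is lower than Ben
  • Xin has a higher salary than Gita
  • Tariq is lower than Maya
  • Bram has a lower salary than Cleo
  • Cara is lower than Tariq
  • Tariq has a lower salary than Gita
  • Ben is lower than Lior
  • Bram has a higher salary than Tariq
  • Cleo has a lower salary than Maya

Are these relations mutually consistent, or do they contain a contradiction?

inconsistent

We have Cara < Tariq stated directly, yet also Tariq < Gita < Bram < Cleo < Maya < Xin < Ben < Lior < Chen < Cara by chaining the others — so Tariq < Cara. Contradiction.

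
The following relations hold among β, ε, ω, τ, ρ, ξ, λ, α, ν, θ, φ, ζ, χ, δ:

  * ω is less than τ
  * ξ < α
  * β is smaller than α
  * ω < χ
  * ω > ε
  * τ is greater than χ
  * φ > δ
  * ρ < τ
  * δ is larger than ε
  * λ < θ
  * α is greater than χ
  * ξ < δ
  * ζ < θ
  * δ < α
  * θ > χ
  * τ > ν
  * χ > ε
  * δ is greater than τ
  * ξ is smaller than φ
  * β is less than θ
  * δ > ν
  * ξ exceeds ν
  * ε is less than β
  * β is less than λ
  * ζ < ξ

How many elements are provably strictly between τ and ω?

Chaining upward from ω reaches: χ, δ, φ, α, θ.
Chaining downward from τ reaches: ε, χ, ν, ρ.
Strictly between ω and τ are those in both lists: χ — 1 element.

1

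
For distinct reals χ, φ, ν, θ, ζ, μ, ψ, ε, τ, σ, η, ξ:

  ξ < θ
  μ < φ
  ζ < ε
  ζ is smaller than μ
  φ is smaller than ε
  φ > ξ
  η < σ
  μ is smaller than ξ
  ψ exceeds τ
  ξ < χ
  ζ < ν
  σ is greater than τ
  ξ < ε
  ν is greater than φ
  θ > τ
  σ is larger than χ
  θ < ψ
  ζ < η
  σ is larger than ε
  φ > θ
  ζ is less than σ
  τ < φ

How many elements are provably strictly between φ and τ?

The relations place τ below φ. An element lies strictly between them when it is forced above τ and also forced below φ.
Above τ: {θ, ε, σ, ν, ψ}. Below φ: {ζ, μ, ξ, θ}.
Intersection: {θ} — 1.

1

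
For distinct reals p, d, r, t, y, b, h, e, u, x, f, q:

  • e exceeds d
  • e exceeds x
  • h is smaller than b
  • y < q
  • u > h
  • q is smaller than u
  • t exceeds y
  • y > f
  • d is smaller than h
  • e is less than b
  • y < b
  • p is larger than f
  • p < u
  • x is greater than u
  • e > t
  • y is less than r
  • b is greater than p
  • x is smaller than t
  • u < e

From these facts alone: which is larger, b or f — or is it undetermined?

The relevant relations are f < y; y < q; q < u; u < x; x < t; t < e; e < b.
Together: f < y < q < u < x < t < e < b.
So b is larger.

b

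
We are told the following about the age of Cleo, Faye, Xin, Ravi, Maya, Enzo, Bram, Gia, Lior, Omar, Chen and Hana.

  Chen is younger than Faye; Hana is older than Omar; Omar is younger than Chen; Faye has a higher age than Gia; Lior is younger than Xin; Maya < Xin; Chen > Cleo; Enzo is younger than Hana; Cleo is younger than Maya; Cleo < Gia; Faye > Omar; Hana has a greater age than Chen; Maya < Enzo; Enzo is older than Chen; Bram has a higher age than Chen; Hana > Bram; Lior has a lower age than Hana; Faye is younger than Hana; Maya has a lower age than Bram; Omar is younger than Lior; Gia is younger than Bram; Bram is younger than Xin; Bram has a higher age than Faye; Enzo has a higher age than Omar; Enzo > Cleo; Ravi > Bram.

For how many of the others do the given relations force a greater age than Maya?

The elements the relations force above Maya are Bram, Ravi, Xin, Enzo, Hana — no chain reaches any other.
That is 5.

5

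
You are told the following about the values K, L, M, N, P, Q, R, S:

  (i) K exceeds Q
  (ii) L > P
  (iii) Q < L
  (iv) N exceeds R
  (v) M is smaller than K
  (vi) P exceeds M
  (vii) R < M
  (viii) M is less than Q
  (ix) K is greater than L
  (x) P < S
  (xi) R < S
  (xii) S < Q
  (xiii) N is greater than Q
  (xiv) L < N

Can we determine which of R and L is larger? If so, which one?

Following the relations from R: R < M < P < S < Q < L.
So L is larger.

L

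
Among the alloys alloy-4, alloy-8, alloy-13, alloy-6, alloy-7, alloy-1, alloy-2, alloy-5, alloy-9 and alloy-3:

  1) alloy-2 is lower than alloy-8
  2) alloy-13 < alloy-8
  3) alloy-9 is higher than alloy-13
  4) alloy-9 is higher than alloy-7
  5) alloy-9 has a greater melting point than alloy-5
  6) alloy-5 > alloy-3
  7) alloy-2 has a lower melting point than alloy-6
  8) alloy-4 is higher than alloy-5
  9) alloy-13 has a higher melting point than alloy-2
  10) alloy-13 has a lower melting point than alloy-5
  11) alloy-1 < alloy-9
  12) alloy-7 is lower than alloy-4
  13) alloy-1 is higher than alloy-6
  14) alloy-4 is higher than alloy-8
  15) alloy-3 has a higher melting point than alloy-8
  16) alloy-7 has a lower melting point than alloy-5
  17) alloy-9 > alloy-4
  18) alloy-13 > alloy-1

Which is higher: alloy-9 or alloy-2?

Chaining the given relations: alloy-2 < alloy-6 < alloy-1 < alloy-13 < alloy-8 < alloy-3 < alloy-5 < alloy-4 < alloy-9.
So alloy-2 < alloy-9; alloy-9 is the higher of the two.

alloy-9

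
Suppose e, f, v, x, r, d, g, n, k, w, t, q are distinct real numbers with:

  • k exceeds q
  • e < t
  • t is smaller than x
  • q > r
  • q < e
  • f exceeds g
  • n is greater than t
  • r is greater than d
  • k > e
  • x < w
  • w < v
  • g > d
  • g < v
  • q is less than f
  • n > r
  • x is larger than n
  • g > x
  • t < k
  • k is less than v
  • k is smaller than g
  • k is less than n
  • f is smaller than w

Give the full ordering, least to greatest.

d < r < q < e < t < k < n < x < g < f < w < v

Each adjacent pair is fixed by a given relation: d < r; r < q; q < e; e < t; t < k; k < n; n < x; x < g; g < f; f < w; w < v. Chaining them end to end gives the full order.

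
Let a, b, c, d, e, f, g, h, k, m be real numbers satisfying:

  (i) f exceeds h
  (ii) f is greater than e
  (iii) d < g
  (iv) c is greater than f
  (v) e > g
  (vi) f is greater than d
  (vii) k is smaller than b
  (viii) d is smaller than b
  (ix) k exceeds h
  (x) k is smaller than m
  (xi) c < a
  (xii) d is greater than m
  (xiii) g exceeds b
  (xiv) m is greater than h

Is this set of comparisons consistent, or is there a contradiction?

Every relation is compatible with h < k < m < d < b < g < e < f < c < a; the set is consistent.

consistent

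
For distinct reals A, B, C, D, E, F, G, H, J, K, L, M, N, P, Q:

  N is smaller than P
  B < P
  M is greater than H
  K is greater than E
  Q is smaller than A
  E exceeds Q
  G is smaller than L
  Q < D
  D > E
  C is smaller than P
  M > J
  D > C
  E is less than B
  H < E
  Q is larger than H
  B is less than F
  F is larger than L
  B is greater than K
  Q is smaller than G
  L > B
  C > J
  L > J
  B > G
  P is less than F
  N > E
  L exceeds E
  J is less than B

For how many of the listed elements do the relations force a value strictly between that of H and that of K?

2

Chaining upward from H reaches: Q, E, G, M, D, B, N, A, L, P, F.
Chaining downward from K reaches: Q, E.
Strictly between H and K are those in both lists: Q, E — 2 elements.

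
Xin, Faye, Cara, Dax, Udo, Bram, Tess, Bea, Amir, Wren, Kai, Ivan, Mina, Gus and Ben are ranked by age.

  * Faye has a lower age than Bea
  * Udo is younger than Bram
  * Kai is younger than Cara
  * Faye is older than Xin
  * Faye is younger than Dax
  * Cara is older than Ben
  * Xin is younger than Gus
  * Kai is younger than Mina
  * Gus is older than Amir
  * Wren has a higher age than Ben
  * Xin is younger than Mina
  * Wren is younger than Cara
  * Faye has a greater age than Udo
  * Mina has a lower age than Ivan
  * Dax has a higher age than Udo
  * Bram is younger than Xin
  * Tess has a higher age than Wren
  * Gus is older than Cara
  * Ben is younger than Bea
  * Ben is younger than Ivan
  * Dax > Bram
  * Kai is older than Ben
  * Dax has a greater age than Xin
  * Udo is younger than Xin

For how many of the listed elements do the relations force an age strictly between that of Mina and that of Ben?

The relations place Ben below Mina. An element lies strictly between them when it is forced above Ben and also forced below Mina.
Above Ben: {Wren, Kai, Cara, Tess, Gus, Ivan, Bea}. Below Mina: {Kai, Udo, Bram, Xin}.
Intersection: {Kai} — 1.

1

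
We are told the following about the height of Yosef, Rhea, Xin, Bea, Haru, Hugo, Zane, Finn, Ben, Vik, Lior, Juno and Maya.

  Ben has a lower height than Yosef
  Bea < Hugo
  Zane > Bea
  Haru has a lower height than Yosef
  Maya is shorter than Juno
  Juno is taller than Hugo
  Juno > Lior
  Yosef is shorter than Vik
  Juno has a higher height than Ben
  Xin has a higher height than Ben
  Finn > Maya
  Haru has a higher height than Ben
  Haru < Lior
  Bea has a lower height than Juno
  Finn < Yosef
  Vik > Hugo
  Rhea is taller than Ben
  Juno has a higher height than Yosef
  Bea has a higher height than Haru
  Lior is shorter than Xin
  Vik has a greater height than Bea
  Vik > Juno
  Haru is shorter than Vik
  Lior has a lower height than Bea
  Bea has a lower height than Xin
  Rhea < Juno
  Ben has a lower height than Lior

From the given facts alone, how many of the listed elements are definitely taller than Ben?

The elements the relations force above Ben are Rhea, Haru, Lior, Bea, Hugo, Yosef, Xin, Juno, Zane, Vik — no chain reaches any other.
That is 10.

10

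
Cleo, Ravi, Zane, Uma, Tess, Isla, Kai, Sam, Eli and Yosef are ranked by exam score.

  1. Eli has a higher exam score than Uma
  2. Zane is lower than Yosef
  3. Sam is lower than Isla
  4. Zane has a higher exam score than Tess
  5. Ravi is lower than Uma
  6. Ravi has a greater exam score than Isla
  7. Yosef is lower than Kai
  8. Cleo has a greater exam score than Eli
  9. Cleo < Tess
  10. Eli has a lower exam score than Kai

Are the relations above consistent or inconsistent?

consistent

The single ordering Sam < Isla < Ravi < Uma < Eli < Cleo < Tess < Zane < Yosef < Kai satisfies every listed relation, so no contradiction arises.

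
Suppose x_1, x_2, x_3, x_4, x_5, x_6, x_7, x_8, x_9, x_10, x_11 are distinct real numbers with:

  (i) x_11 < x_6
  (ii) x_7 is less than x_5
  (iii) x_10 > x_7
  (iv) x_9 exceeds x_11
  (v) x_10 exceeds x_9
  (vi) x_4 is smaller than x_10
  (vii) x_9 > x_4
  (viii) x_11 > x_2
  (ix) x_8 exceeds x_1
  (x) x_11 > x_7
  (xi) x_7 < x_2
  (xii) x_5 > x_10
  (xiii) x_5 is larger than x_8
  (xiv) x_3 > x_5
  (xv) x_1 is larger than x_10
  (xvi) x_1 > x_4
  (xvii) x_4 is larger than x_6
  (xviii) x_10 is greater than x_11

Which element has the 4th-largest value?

x_1

Chaining the given pairs: x_7 < x_2 < x_11 < x_6 < x_4 < x_9 < x_10 < x_1 < x_8 < x_5 < x_3.
The 4th largest is x_1.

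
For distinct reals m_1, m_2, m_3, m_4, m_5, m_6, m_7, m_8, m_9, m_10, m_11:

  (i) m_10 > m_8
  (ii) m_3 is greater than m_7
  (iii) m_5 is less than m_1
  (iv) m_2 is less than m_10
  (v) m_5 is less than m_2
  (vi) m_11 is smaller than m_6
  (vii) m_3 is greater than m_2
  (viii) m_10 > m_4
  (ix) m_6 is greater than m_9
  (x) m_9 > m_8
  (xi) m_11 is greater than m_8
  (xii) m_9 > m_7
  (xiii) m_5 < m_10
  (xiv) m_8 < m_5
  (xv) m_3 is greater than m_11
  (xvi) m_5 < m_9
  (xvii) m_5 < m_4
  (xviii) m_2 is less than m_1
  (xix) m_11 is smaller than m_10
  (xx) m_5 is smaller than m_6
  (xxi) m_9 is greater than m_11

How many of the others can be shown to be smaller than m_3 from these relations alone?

5

Directly below m_3: m_2, m_11, m_7.
One step further: m_8, m_5 (5 so far).
Nothing else is reachable below m_3; 5 in all.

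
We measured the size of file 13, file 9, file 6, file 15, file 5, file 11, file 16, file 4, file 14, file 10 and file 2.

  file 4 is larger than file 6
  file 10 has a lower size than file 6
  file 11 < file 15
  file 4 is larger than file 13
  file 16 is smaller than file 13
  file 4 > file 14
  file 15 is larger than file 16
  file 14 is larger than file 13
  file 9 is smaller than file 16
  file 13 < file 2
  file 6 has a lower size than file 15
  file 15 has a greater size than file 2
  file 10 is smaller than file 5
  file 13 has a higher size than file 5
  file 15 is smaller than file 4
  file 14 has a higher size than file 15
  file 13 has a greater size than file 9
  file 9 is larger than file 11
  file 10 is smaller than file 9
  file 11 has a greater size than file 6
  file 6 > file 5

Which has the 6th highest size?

file 16

The consecutive relations fix a unique order: file 10 < file 5 < file 6 < file 11 < file 9 < file 16 < file 13 < file 2 < file 15 < file 14 < file 4.
The 6th largest is file 16.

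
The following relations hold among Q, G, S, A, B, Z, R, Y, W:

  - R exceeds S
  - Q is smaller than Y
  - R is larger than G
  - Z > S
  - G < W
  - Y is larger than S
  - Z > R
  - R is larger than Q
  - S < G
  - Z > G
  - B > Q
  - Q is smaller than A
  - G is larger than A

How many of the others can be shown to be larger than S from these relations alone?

5

The elements the relations force above S are G, R, Z, W, Y — no chain reaches any other.
That is 5.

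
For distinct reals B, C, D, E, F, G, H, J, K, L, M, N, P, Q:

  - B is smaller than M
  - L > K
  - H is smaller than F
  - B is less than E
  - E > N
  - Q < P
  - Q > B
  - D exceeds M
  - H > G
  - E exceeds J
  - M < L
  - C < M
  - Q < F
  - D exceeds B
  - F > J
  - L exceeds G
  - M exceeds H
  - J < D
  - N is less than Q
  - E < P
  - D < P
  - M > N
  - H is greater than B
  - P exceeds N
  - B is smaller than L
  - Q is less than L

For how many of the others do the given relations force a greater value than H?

The elements the relations force above H are M, D, F, L, P — no chain reaches any other.
That is 5.

5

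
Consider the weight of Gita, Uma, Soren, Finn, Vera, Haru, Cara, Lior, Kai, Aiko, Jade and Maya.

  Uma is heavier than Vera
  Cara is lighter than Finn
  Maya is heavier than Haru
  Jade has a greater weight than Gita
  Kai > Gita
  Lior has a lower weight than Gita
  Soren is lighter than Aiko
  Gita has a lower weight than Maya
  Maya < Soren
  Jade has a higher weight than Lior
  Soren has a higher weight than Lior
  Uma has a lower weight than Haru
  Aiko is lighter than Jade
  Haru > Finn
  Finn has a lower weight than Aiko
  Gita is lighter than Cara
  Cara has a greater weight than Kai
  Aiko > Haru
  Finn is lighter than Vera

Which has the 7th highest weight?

Vera

Piecing the relations together gives one ordering: Lior < Gita < Kai < Cara < Finn < Vera < Uma < Haru < Maya < Soren < Aiko < Jade.
Counting 7 from the largest end gives Vera.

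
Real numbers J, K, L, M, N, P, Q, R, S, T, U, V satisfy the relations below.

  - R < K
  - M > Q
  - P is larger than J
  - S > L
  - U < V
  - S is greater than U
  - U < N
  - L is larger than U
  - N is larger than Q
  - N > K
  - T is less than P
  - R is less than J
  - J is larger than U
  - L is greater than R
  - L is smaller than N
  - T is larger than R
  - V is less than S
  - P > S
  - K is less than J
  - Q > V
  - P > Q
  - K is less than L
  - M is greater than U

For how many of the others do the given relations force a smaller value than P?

9

The elements the relations force below P are U, R, V, K, T, Q, J, L, S — no chain reaches any other.
That is 9.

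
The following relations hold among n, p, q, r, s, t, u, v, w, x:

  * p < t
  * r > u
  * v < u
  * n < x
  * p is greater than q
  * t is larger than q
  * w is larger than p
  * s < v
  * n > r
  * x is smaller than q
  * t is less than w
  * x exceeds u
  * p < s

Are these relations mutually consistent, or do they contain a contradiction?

Chaining the given relations yields s < v < u < r < n < x < q < p, so s < p. But one relation states p < s. These cannot both hold.

inconsistent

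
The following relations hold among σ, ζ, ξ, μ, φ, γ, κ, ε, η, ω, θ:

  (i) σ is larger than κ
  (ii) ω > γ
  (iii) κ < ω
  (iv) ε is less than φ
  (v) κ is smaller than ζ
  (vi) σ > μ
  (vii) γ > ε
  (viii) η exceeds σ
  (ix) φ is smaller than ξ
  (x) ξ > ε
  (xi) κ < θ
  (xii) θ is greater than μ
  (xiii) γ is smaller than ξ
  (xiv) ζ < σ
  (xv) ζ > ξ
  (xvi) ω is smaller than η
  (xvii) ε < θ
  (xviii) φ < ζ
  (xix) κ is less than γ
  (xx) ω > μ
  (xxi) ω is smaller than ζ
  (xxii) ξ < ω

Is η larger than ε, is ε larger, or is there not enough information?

η

Chaining the given relations: ε < φ < ξ < ω < ζ < σ < η.
So η is larger.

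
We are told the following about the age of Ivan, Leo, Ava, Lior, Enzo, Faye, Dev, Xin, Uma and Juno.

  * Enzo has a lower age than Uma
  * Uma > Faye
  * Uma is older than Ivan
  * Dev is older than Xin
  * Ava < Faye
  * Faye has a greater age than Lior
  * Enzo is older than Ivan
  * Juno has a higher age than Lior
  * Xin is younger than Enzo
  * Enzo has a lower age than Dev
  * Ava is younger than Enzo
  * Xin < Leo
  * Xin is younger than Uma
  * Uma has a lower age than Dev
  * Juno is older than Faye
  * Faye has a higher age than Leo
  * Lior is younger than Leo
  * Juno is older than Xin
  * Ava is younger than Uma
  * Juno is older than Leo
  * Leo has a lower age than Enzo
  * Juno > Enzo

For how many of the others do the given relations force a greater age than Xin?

Directly above Xin: Leo, Enzo, Uma, Juno, Dev.
One step further: Faye (6 so far).
Nothing else is reachable above Xin; 6 in all.

6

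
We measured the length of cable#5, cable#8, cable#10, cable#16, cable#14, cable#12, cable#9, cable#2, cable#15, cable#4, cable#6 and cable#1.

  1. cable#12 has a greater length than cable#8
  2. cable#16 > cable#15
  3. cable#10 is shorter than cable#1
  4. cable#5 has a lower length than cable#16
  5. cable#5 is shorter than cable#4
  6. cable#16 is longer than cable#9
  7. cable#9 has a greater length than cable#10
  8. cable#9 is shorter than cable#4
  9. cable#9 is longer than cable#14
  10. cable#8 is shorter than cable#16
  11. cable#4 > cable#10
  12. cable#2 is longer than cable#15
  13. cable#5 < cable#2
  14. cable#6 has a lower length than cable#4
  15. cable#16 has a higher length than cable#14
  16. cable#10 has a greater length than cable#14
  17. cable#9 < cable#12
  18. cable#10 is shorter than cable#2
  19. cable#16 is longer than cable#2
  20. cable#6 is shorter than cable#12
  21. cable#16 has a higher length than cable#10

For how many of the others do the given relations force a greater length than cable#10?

From cable#10 the given relations immediately reach cable#9, cable#1, cable#2, cable#4, cable#16.
From those, cable#12 — 6 in total.
Nothing else is reachable above cable#10; 6 in all.

6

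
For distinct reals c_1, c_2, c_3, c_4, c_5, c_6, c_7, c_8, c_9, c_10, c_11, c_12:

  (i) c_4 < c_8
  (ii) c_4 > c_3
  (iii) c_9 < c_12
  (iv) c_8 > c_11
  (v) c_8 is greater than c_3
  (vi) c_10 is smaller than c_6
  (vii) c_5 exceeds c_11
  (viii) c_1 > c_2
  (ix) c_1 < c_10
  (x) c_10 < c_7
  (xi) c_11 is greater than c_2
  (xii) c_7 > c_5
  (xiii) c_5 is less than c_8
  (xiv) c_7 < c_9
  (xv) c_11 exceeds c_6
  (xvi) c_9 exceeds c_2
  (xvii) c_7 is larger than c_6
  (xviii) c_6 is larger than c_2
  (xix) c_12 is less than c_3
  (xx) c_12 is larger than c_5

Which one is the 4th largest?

The consecutive relations fix a unique order: c_2 < c_1 < c_10 < c_6 < c_11 < c_5 < c_7 < c_9 < c_12 < c_3 < c_4 < c_8.
Counting 4 from the largest end gives c_12.

c_12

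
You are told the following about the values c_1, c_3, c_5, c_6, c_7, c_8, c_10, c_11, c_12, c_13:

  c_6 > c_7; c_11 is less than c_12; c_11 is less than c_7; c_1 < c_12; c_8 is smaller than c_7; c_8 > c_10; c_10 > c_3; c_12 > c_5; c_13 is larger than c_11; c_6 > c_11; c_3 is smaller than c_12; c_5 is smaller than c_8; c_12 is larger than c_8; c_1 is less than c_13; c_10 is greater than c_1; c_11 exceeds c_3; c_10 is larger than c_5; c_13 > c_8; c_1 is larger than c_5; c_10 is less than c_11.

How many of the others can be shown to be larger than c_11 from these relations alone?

4

Directly above c_11: c_13, c_12, c_7, c_6.
No other element is forced above c_11 by the given relations, so the count is 4.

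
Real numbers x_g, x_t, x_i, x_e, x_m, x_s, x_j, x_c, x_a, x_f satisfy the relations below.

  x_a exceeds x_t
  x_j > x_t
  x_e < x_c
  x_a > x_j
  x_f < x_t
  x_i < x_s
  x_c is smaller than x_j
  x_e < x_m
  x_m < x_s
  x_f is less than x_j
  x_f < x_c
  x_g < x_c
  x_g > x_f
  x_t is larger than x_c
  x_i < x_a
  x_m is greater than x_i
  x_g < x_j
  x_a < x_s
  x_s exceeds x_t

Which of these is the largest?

Chaining downward from x_s: directly below it, x_i, x_t, x_a, x_m; then x_f, x_e, x_c, x_j; then x_g.
That covers every other element, and nothing is given above x_s, so x_s is the largest.

x_s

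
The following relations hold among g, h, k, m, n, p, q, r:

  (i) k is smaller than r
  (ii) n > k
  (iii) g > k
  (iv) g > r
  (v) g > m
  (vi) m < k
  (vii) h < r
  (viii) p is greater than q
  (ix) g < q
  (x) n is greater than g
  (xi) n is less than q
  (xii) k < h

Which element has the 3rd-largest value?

n

The consecutive relations fix a unique order: m < k < h < r < g < n < q < p.
Counting 3 from the largest end gives n.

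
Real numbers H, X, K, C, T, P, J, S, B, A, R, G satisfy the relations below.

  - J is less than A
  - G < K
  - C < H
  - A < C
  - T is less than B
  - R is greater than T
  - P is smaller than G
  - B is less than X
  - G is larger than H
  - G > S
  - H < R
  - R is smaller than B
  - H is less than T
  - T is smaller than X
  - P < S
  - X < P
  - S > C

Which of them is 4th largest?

P

Chaining the given pairs: J < A < C < H < T < R < B < X < P < S < G < K.
The 4th largest is P.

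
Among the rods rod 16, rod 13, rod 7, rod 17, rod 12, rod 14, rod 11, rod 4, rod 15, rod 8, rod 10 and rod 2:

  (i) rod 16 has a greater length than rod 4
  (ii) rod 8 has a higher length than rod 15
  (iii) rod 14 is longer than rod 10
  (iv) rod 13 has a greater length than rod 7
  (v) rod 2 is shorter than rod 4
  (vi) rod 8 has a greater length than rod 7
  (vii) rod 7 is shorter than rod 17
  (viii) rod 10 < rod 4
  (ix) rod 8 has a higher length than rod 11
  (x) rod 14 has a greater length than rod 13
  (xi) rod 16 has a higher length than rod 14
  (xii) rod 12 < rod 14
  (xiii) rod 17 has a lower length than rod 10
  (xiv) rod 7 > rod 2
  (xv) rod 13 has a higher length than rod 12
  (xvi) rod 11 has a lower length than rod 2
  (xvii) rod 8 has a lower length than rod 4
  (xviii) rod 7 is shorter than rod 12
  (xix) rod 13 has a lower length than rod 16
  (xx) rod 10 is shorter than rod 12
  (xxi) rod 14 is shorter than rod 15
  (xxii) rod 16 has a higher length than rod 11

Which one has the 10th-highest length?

Piecing the relations together gives one ordering: rod 11 < rod 2 < rod 7 < rod 17 < rod 10 < rod 12 < rod 13 < rod 14 < rod 15 < rod 8 < rod 4 < rod 16.
The 10th largest is rod 7.

rod 7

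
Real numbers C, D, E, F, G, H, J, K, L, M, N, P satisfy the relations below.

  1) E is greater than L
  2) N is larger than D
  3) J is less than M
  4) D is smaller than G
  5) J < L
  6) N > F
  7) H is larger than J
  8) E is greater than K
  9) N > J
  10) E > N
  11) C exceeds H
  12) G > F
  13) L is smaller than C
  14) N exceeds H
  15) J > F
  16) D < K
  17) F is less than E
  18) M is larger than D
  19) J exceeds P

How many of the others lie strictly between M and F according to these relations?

Chaining upward from F reaches: G, J, H, L, C, N, E.
Chaining downward from M reaches: D, P, J.
Strictly between F and M are those in both lists: J — 1 element.

1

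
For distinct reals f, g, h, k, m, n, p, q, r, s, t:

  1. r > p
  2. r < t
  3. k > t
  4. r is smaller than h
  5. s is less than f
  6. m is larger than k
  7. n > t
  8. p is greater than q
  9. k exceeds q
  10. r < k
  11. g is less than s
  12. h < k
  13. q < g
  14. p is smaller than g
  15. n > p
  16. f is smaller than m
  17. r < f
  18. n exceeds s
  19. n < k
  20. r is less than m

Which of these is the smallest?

Chaining upward from q: directly above it, p, g, k; then r, s, n, m; then f, t, h.
That covers every other element, and nothing is given below q, so q is the smallest.

q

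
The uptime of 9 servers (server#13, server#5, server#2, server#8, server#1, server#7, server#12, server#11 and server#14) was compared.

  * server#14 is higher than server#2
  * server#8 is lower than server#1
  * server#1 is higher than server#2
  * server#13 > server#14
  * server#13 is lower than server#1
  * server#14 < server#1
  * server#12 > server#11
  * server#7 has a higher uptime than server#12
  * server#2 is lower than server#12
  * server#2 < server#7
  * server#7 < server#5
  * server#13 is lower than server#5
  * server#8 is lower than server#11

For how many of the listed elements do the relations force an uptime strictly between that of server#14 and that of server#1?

Chaining upward from server#14 reaches: server#13, server#5.
Chaining downward from server#1 reaches: server#2, server#8, server#13.
Strictly between server#14 and server#1 are those in both lists: server#13 — 1 element.

1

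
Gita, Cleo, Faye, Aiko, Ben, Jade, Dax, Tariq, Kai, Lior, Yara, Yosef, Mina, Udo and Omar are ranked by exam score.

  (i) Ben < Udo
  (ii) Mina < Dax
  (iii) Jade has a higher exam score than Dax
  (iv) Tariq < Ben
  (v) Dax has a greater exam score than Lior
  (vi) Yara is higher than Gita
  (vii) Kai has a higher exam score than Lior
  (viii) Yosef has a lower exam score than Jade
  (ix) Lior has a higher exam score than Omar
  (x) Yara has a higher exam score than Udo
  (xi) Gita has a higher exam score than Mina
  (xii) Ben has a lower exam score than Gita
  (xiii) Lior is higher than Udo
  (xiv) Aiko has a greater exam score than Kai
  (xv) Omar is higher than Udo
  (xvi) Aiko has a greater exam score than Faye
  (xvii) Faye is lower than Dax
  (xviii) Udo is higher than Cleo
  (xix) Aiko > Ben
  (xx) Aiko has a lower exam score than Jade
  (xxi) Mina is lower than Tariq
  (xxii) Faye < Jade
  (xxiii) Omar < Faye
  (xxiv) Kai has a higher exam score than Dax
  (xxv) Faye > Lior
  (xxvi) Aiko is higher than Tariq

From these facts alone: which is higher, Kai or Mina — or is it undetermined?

Kai

The relevant relations are Mina < Tariq; Tariq < Ben; Ben < Udo; Udo < Omar; Omar < Lior; Lior < Faye; Faye < Dax; Dax < Kai.
Chaining these gives Mina < Tariq < Ben < Udo < Omar < Lior < Faye < Dax < Kai.
So Kai is higher.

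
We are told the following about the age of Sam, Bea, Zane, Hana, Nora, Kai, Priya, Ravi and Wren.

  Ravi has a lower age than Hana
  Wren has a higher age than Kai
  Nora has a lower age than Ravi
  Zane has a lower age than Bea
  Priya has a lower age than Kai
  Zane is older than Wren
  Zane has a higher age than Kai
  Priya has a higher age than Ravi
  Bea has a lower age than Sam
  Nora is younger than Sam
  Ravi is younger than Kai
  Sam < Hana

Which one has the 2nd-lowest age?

Chaining the given pairs: Nora < Ravi < Priya < Kai < Wren < Zane < Bea < Sam < Hana.
The 2nd smallest is Ravi.

Ravi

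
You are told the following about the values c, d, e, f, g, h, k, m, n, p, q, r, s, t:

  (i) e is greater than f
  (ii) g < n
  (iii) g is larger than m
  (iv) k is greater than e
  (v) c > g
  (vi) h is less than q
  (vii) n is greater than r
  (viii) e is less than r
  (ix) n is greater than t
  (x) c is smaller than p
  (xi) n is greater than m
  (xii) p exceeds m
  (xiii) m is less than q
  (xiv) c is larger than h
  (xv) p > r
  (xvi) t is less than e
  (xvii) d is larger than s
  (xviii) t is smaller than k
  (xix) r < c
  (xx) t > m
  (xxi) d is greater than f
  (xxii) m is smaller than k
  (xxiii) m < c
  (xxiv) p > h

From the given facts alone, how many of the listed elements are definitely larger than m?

9

From m the given relations immediately reach t, g, c, k, q, n, p.
From those, e — 8 in total.
From those, r — 9 in total.
Nothing else is reachable above m; 9 in all.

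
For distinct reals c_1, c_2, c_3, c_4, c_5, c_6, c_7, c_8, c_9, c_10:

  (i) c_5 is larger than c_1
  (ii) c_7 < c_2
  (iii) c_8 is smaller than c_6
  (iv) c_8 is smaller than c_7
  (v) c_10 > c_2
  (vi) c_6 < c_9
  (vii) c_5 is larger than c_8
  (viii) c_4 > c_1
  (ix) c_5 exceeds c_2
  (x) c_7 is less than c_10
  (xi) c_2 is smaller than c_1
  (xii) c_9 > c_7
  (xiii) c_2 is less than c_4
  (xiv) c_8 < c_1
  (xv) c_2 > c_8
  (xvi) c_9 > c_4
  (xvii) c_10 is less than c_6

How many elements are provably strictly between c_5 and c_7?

2

Chaining upward from c_7 reaches: c_2, c_1, c_4, c_10, c_6, c_9.
Chaining downward from c_5 reaches: c_8, c_2, c_1.
Strictly between c_7 and c_5 are those in both lists: c_2, c_1 — 2 elements.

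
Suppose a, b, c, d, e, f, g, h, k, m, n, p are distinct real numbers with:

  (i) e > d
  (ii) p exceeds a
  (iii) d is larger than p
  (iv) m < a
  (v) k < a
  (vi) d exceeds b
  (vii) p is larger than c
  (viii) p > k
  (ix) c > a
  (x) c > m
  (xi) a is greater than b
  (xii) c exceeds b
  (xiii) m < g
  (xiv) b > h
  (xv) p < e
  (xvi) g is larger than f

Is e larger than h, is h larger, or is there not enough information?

e

Chaining the given relations: h < b < a < c < p < d < e.
So e is larger.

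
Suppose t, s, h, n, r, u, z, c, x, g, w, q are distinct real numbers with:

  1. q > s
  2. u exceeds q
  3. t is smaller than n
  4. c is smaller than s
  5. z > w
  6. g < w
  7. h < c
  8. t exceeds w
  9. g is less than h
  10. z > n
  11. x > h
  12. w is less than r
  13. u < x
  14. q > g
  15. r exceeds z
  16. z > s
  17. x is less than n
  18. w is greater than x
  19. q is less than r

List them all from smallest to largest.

g < h < c < s < q < u < x < w < t < n < z < r

Nothing is placed below g, so it is least; from there g < h; h < c; c < s; s < q; q < u; u < x; x < w; w < t; t < n; n < z; z < r, each given directly.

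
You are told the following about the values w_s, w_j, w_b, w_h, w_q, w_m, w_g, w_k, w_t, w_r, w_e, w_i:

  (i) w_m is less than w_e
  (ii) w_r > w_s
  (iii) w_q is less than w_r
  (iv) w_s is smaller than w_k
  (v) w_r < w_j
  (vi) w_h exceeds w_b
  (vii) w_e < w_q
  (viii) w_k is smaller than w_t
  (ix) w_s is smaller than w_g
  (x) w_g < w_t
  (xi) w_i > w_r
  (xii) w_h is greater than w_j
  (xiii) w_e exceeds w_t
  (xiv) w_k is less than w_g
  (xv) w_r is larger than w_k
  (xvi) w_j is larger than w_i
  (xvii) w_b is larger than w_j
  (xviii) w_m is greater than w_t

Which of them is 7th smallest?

Chaining the given pairs: w_s < w_k < w_g < w_t < w_m < w_e < w_q < w_r < w_i < w_j < w_b < w_h.
The 7th smallest is w_q.

w_q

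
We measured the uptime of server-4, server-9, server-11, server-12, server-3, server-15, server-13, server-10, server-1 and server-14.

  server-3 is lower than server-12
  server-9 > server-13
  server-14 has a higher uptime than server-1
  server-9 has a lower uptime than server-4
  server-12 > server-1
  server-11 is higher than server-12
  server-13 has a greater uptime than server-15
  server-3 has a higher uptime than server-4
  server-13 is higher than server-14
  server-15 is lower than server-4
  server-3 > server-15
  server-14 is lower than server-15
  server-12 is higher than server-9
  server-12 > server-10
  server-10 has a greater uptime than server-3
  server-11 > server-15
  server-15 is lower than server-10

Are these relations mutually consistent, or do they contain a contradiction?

consistent

Every relation is compatible with server-1 < server-14 < server-15 < server-13 < server-9 < server-4 < server-3 < server-10 < server-12 < server-11; the set is consistent.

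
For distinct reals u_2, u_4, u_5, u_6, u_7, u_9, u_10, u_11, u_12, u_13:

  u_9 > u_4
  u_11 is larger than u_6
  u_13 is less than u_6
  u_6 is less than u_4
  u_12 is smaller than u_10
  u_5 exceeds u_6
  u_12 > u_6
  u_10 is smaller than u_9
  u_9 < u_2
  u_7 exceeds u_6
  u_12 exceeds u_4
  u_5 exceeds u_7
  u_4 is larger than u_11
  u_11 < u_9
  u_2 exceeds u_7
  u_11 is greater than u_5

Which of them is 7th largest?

Chaining the given pairs: u_13 < u_6 < u_7 < u_5 < u_11 < u_4 < u_12 < u_10 < u_9 < u_2.
The 7th largest is u_5.

u_5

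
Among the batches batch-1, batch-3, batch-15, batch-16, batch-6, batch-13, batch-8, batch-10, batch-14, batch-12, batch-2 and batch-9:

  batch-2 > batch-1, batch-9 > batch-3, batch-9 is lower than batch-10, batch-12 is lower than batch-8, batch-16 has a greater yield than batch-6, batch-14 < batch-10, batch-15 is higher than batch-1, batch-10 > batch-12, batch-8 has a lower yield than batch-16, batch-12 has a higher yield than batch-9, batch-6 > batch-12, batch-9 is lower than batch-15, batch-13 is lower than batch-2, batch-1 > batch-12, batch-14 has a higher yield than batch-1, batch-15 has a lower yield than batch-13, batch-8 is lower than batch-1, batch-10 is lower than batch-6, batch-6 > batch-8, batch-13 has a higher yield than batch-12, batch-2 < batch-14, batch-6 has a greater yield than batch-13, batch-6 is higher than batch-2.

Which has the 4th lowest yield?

The consecutive relations fix a unique order: batch-3 < batch-9 < batch-12 < batch-8 < batch-1 < batch-15 < batch-13 < batch-2 < batch-14 < batch-10 < batch-6 < batch-16.
The 4th smallest is batch-8.

batch-8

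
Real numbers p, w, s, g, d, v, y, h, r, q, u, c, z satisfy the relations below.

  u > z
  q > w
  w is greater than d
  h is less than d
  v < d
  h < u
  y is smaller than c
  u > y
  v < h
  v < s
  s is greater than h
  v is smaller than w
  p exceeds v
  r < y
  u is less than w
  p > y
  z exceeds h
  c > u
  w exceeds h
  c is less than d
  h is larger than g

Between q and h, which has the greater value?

q

Link the given pairs in sequence: h < z; z < u; u < c; c < d; d < w; w < q.
Chaining these gives h < z < u < c < d < w < q.
So h < q; q is the larger of the two.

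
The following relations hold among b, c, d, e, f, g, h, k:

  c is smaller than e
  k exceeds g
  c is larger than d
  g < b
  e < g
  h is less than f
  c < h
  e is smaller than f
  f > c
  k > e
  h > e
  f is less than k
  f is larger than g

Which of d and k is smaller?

d

The relevant relations are d < c; c < e; e < h; h < f; f < k.
Chaining these gives d < c < e < h < f < k.
So d < k; d is the smaller of the two.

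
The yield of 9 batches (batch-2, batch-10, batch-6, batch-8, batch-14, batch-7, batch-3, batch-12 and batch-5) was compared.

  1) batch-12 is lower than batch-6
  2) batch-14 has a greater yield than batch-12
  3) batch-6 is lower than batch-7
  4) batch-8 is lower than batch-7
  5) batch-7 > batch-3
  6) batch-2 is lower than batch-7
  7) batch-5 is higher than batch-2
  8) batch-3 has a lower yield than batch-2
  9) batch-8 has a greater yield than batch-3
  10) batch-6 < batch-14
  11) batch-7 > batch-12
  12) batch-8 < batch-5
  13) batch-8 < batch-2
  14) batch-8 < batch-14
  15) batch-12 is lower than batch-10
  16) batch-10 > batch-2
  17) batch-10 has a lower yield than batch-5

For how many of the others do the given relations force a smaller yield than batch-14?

The elements the relations force below batch-14 are batch-3, batch-8, batch-12, batch-6 — no chain reaches any other.
That is 4.

4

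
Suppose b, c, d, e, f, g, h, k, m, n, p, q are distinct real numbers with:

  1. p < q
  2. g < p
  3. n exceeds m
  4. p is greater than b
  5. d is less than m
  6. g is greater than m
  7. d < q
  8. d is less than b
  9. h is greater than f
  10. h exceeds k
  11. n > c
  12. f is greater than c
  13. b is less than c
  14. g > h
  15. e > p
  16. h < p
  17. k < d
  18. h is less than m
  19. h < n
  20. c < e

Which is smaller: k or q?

k

Link the given pairs in sequence: k < d; d < b; b < c; c < f; f < h; h < m; m < g; g < p; p < q.
Chaining these gives k < d < b < c < f < h < m < g < p < q.
So k < q; k is the smaller of the two.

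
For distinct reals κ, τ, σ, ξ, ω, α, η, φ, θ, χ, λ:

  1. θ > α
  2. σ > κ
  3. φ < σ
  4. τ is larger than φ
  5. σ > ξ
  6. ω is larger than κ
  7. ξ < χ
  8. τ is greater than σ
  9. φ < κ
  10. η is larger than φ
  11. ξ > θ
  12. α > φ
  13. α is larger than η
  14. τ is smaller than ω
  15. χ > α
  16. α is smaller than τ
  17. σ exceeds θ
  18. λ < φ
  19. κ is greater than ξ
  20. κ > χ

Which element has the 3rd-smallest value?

Chaining the given pairs: λ < φ < η < α < θ < ξ < χ < κ < σ < τ < ω.
The 3rd smallest is η.

η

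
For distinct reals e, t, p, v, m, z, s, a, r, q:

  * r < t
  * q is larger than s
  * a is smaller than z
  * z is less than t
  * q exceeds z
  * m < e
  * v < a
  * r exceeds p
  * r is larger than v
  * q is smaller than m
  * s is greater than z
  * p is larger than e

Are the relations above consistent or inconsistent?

consistent

The single ordering v < a < z < s < q < m < e < p < r < t satisfies every listed relation, so no contradiction arises.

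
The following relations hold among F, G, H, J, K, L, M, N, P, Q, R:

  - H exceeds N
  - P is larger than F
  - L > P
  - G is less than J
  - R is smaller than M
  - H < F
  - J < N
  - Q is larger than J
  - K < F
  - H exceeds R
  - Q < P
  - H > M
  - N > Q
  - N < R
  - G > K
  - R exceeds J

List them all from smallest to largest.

K < G < J < Q < N < R < M < H < F < P < L

Each adjacent pair is fixed by a given relation: K < G; G < J; J < Q; Q < N; N < R; R < M; M < H; H < F; F < P; P < L. Chaining them end to end gives the full order.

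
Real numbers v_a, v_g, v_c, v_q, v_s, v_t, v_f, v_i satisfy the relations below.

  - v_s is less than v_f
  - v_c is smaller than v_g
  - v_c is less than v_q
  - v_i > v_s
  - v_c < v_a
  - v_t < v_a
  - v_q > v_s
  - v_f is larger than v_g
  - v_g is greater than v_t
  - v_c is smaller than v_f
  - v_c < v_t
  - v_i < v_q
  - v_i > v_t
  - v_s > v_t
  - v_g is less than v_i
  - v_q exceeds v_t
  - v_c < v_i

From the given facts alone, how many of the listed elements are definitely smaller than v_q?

From v_q the given relations immediately reach v_c, v_t, v_s, v_i.
From those, v_g — 5 in total.
Nothing else is reachable below v_q; 5 in all.

5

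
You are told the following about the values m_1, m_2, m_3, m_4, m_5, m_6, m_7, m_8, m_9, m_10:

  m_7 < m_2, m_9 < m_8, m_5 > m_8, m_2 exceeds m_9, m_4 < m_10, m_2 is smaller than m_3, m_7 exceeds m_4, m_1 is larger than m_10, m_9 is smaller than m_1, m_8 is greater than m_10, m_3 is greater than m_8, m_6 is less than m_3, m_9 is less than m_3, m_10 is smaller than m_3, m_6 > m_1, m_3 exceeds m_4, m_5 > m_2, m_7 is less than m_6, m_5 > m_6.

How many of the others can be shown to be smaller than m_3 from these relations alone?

The elements the relations force below m_3 are m_9, m_4, m_10, m_7, m_1, m_8, m_6, m_2 — no chain reaches any other.
That is 8.

8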